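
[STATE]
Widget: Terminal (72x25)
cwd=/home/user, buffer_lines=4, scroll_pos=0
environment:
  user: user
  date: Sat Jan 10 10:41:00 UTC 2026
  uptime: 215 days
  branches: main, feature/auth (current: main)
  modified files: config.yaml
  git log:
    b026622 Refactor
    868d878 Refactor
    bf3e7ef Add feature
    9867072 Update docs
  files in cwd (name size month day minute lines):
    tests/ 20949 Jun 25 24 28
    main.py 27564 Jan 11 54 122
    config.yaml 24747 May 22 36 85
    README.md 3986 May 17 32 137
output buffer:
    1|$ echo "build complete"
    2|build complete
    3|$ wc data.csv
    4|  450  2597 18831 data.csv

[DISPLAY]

$ echo "build complete"                                                 
build complete                                                          
$ wc data.csv                                                           
  450  2597 18831 data.csv                                              
$ █                                                                     
                                                                        
                                                                        
                                                                        
                                                                        
                                                                        
                                                                        
                                                                        
                                                                        
                                                                        
                                                                        
                                                                        
                                                                        
                                                                        
                                                                        
                                                                        
                                                                        
                                                                        
                                                                        
                                                                        
                                                                        


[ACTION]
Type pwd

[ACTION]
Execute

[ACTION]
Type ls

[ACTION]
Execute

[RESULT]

$ echo "build complete"                                                 
build complete                                                          
$ wc data.csv                                                           
  450  2597 18831 data.csv                                              
$ pwd                                                                   
/home/user                                                              
$ ls                                                                    
tests/  main.py  config.yaml  README.md                                 
$ █                                                                     
                                                                        
                                                                        
                                                                        
                                                                        
                                                                        
                                                                        
                                                                        
                                                                        
                                                                        
                                                                        
                                                                        
                                                                        
                                                                        
                                                                        
                                                                        
                                                                        


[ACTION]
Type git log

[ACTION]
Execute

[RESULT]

$ echo "build complete"                                                 
build complete                                                          
$ wc data.csv                                                           
  450  2597 18831 data.csv                                              
$ pwd                                                                   
/home/user                                                              
$ ls                                                                    
tests/  main.py  config.yaml  README.md                                 
$ git log                                                               
b026622 Refactor                                                        
868d878 Refactor                                                        
bf3e7ef Add feature                                                     
9867072 Update docs                                                     
$ █                                                                     
                                                                        
                                                                        
                                                                        
                                                                        
                                                                        
                                                                        
                                                                        
                                                                        
                                                                        
                                                                        
                                                                        


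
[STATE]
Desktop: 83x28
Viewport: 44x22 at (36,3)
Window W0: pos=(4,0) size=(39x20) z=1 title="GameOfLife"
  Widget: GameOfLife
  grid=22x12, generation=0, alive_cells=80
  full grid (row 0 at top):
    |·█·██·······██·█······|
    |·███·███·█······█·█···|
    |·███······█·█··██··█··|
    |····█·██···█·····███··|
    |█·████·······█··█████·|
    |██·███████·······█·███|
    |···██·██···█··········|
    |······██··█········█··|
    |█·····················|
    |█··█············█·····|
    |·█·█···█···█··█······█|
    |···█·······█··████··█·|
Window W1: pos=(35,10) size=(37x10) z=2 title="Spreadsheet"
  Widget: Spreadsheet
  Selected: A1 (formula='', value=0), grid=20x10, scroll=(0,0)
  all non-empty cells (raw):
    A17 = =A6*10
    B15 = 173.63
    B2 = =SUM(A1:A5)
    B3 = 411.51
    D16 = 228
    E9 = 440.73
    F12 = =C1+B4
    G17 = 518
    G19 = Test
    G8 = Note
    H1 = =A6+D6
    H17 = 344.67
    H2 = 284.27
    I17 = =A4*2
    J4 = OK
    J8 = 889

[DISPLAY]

      ┃                                     
      ┃                                     
      ┃                                     
      ┃                                     
      ┃                                     
      ┃                                     
      ┃                                     
━━━━━━━━━━━━━━━━━━━━━━━━━━━━━━━━━━━┓        
 Spreadsheet                       ┃        
───────────────────────────────────┨        
A1:                                ┃        
       A       B       C       D   ┃        
-----------------------------------┃        
  1      [0]       0       0       ┃        
  2        0       0       0       ┃        
  3        0  411.51       0       ┃        
━━━━━━━━━━━━━━━━━━━━━━━━━━━━━━━━━━━┛        
                                            
                                            
                                            
                                            
                                            


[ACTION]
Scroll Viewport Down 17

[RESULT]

      ┃                                     
      ┃                                     
      ┃                                     
      ┃                                     
━━━━━━━━━━━━━━━━━━━━━━━━━━━━━━━━━━━┓        
 Spreadsheet                       ┃        
───────────────────────────────────┨        
A1:                                ┃        
       A       B       C       D   ┃        
-----------------------------------┃        
  1      [0]       0       0       ┃        
  2        0       0       0       ┃        
  3        0  411.51       0       ┃        
━━━━━━━━━━━━━━━━━━━━━━━━━━━━━━━━━━━┛        
                                            
                                            
                                            
                                            
                                            
                                            
                                            
                                            


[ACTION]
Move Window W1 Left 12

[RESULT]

      ┃                                     
      ┃                                     
      ┃                                     
      ┃                                     
━━━━━━━━━━━━━━━━━━━━━━━┓                    
                       ┃                    
───────────────────────┨                    
                       ┃                    
   B       C       D   ┃                    
-----------------------┃                    
       0       0       ┃                    
       0       0       ┃                    
  411.51       0       ┃                    
━━━━━━━━━━━━━━━━━━━━━━━┛                    
                                            
                                            
                                            
                                            
                                            
                                            
                                            
                                            


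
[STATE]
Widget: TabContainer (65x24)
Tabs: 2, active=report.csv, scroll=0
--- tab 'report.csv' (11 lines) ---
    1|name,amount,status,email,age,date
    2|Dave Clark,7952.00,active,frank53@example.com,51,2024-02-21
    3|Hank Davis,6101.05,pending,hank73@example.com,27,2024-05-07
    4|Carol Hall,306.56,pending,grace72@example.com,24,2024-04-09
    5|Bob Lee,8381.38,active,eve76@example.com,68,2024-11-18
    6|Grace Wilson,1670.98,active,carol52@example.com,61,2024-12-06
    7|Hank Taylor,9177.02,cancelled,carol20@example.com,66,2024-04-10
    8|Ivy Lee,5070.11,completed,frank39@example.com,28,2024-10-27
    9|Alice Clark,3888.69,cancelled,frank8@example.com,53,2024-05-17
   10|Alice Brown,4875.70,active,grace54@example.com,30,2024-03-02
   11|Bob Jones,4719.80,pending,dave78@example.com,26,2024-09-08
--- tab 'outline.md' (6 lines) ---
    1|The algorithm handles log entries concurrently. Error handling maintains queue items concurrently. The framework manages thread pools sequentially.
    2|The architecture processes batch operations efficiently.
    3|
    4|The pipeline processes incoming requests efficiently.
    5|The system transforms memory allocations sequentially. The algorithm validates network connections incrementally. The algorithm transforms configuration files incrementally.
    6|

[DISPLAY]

[report.csv]│ outline.md                                         
─────────────────────────────────────────────────────────────────
name,amount,status,email,age,date                                
Dave Clark,7952.00,active,frank53@example.com,51,2024-02-21      
Hank Davis,6101.05,pending,hank73@example.com,27,2024-05-07      
Carol Hall,306.56,pending,grace72@example.com,24,2024-04-09      
Bob Lee,8381.38,active,eve76@example.com,68,2024-11-18           
Grace Wilson,1670.98,active,carol52@example.com,61,2024-12-06    
Hank Taylor,9177.02,cancelled,carol20@example.com,66,2024-04-10  
Ivy Lee,5070.11,completed,frank39@example.com,28,2024-10-27      
Alice Clark,3888.69,cancelled,frank8@example.com,53,2024-05-17   
Alice Brown,4875.70,active,grace54@example.com,30,2024-03-02     
Bob Jones,4719.80,pending,dave78@example.com,26,2024-09-08       
                                                                 
                                                                 
                                                                 
                                                                 
                                                                 
                                                                 
                                                                 
                                                                 
                                                                 
                                                                 
                                                                 


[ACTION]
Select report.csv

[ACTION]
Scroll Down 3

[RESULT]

[report.csv]│ outline.md                                         
─────────────────────────────────────────────────────────────────
Carol Hall,306.56,pending,grace72@example.com,24,2024-04-09      
Bob Lee,8381.38,active,eve76@example.com,68,2024-11-18           
Grace Wilson,1670.98,active,carol52@example.com,61,2024-12-06    
Hank Taylor,9177.02,cancelled,carol20@example.com,66,2024-04-10  
Ivy Lee,5070.11,completed,frank39@example.com,28,2024-10-27      
Alice Clark,3888.69,cancelled,frank8@example.com,53,2024-05-17   
Alice Brown,4875.70,active,grace54@example.com,30,2024-03-02     
Bob Jones,4719.80,pending,dave78@example.com,26,2024-09-08       
                                                                 
                                                                 
                                                                 
                                                                 
                                                                 
                                                                 
                                                                 
                                                                 
                                                                 
                                                                 
                                                                 
                                                                 
                                                                 
                                                                 


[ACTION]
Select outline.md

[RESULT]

 report.csv │[outline.md]                                        
─────────────────────────────────────────────────────────────────
The algorithm handles log entries concurrently. Error handling ma
The architecture processes batch operations efficiently.         
                                                                 
The pipeline processes incoming requests efficiently.            
The system transforms memory allocations sequentially. The algori
                                                                 
                                                                 
                                                                 
                                                                 
                                                                 
                                                                 
                                                                 
                                                                 
                                                                 
                                                                 
                                                                 
                                                                 
                                                                 
                                                                 
                                                                 
                                                                 
                                                                 


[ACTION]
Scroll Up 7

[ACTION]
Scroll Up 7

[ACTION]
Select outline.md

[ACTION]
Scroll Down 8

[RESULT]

 report.csv │[outline.md]                                        
─────────────────────────────────────────────────────────────────
                                                                 
                                                                 
                                                                 
                                                                 
                                                                 
                                                                 
                                                                 
                                                                 
                                                                 
                                                                 
                                                                 
                                                                 
                                                                 
                                                                 
                                                                 
                                                                 
                                                                 
                                                                 
                                                                 
                                                                 
                                                                 
                                                                 


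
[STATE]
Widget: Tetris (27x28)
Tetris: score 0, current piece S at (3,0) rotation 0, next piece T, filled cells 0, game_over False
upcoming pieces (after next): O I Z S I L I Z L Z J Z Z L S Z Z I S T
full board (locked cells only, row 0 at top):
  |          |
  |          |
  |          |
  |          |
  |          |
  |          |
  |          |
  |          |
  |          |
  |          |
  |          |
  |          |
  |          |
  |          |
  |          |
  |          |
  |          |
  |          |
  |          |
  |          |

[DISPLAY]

    ░░    │Next:           
   ░░     │ ▒              
          │▒▒▒             
          │                
          │                
          │                
          │Score:          
          │0               
          │                
          │                
          │                
          │                
          │                
          │                
          │                
          │                
          │                
          │                
          │                
          │                
          │                
          │                
          │                
          │                
          │                
          │                
          │                
          │                


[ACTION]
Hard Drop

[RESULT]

    ▒     │Next:           
   ▒▒▒    │▓▓              
          │▓▓              
          │                
          │                
          │                
          │Score:          
          │0               
          │                
          │                
          │                
          │                
          │                
          │                
          │                
          │                
          │                
          │                
    ░░    │                
   ░░     │                
          │                
          │                
          │                
          │                
          │                
          │                
          │                
          │                


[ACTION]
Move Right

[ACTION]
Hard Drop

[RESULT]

    ▓▓    │Next:           
    ▓▓    │████            
          │                
          │                
          │                
          │                
          │Score:          
          │0               
          │                
          │                
          │                
          │                
          │                
          │                
          │                
          │                
     ▒    │                
    ▒▒▒   │                
    ░░    │                
   ░░     │                
          │                
          │                
          │                
          │                
          │                
          │                
          │                
          │                


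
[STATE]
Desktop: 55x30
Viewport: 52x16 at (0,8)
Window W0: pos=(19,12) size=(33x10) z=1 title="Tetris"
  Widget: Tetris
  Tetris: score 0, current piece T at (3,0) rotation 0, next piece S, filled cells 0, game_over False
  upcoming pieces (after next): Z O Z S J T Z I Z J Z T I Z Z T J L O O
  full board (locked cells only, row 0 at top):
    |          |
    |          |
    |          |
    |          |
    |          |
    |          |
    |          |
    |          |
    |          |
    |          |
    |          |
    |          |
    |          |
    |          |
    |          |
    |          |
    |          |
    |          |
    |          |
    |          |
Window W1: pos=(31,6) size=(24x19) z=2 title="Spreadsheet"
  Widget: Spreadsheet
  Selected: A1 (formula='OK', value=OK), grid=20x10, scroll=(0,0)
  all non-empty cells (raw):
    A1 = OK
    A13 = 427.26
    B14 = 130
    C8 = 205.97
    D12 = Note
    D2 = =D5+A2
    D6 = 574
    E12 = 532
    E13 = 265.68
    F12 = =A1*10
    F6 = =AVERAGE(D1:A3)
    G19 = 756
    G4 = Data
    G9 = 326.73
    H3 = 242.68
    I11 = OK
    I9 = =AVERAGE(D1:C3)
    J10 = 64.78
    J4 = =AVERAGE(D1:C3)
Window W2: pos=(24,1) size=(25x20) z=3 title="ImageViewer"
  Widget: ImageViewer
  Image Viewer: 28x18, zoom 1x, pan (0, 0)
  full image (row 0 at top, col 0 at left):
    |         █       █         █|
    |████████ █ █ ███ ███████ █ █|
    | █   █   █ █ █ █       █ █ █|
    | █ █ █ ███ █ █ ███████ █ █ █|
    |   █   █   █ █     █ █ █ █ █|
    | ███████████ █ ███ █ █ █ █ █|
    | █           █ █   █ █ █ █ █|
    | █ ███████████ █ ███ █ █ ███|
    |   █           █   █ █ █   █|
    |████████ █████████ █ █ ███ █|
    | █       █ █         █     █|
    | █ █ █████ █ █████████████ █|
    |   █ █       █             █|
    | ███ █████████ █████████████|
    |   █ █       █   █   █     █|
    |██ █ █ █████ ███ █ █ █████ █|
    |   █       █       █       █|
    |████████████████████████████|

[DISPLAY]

                        ┃   █   █   █ █     █ █ ┃───
                        ┃ ███████████ █ ███ █ █ ┃   
                        ┃ █           █ █   █ █ ┃   
                        ┃ █ ███████████ █ ███ █ ┃---
                   ┏━━━━┃   █           █   █ █ ┃  0
                   ┃ Tet┃████████ █████████ █ █ ┃  0
                   ┠────┃ █       █ █         █ ┃  0
                   ┃    ┃ █ █ █████ █ ██████████┃  0
                   ┃    ┃   █ █       █         ┃  0
                   ┃    ┃ ███ █████████ ████████┃  0
                   ┃    ┃   █ █       █   █   █ ┃  0
                   ┃    ┃██ █ █ █████ ███ █ █ ██┃  0
                   ┃    ┗━━━━━━━━━━━━━━━━━━━━━━━┛  0
                   ┗━━━━━━━━━━━┃ 10        0       0
                               ┃ 11        0       0
                               ┃ 12        0       0


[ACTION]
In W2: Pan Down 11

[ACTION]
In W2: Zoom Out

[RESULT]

                        ┃██ █ █ █████ ███ █ █ ██┃───
                        ┃   █       █       █   ┃   
                        ┃███████████████████████┃   
                        ┃                       ┃---
                   ┏━━━━┃                       ┃  0
                   ┃ Tet┃                       ┃  0
                   ┠────┃                       ┃  0
                   ┃    ┃                       ┃  0
                   ┃    ┃                       ┃  0
                   ┃    ┃                       ┃  0
                   ┃    ┃                       ┃  0
                   ┃    ┃                       ┃  0
                   ┃    ┗━━━━━━━━━━━━━━━━━━━━━━━┛  0
                   ┗━━━━━━━━━━━┃ 10        0       0
                               ┃ 11        0       0
                               ┃ 12        0       0


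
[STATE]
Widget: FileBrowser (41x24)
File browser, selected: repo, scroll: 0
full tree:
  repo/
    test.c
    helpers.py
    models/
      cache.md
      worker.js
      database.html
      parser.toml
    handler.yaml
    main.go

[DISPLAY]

> [-] repo/                              
    test.c                               
    helpers.py                           
    [+] models/                          
    handler.yaml                         
    main.go                              
                                         
                                         
                                         
                                         
                                         
                                         
                                         
                                         
                                         
                                         
                                         
                                         
                                         
                                         
                                         
                                         
                                         
                                         


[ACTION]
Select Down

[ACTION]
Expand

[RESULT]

  [-] repo/                              
  > test.c                               
    helpers.py                           
    [+] models/                          
    handler.yaml                         
    main.go                              
                                         
                                         
                                         
                                         
                                         
                                         
                                         
                                         
                                         
                                         
                                         
                                         
                                         
                                         
                                         
                                         
                                         
                                         


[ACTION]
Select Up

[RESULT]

> [-] repo/                              
    test.c                               
    helpers.py                           
    [+] models/                          
    handler.yaml                         
    main.go                              
                                         
                                         
                                         
                                         
                                         
                                         
                                         
                                         
                                         
                                         
                                         
                                         
                                         
                                         
                                         
                                         
                                         
                                         


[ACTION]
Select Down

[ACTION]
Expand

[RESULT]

  [-] repo/                              
  > test.c                               
    helpers.py                           
    [+] models/                          
    handler.yaml                         
    main.go                              
                                         
                                         
                                         
                                         
                                         
                                         
                                         
                                         
                                         
                                         
                                         
                                         
                                         
                                         
                                         
                                         
                                         
                                         


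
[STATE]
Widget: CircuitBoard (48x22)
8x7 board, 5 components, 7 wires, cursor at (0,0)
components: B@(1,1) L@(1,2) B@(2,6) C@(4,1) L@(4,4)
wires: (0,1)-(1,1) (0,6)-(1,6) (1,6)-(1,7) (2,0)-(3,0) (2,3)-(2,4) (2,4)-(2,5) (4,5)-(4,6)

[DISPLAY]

   0 1 2 3 4 5 6 7                              
0  [.]  ·                   ·                   
        │                   │                   
1       B   L               · ─ ·               
                                                
2   ·           · ─ · ─ ·   B                   
    │                                           
3   ·                                           
                                                
4       C           L   · ─ ·                   
                                                
5                                               
                                                
6                                               
Cursor: (0,0)                                   
                                                
                                                
                                                
                                                
                                                
                                                
                                                


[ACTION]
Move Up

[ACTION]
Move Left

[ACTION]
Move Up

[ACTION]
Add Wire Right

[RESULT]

   0 1 2 3 4 5 6 7                              
0  [.]─ ·                   ·                   
        │                   │                   
1       B   L               · ─ ·               
                                                
2   ·           · ─ · ─ ·   B                   
    │                                           
3   ·                                           
                                                
4       C           L   · ─ ·                   
                                                
5                                               
                                                
6                                               
Cursor: (0,0)                                   
                                                
                                                
                                                
                                                
                                                
                                                
                                                


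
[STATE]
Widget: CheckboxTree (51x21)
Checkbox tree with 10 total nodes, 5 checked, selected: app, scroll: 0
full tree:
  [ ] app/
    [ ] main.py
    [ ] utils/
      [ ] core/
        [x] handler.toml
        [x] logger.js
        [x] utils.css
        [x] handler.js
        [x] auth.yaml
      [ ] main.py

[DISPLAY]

>[-] app/                                          
   [ ] main.py                                     
   [-] utils/                                      
     [x] core/                                     
       [x] handler.toml                            
       [x] logger.js                               
       [x] utils.css                               
       [x] handler.js                              
       [x] auth.yaml                               
     [ ] main.py                                   
                                                   
                                                   
                                                   
                                                   
                                                   
                                                   
                                                   
                                                   
                                                   
                                                   
                                                   


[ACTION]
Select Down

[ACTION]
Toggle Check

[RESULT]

 [-] app/                                          
>  [x] main.py                                     
   [-] utils/                                      
     [x] core/                                     
       [x] handler.toml                            
       [x] logger.js                               
       [x] utils.css                               
       [x] handler.js                              
       [x] auth.yaml                               
     [ ] main.py                                   
                                                   
                                                   
                                                   
                                                   
                                                   
                                                   
                                                   
                                                   
                                                   
                                                   
                                                   


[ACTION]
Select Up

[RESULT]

>[-] app/                                          
   [x] main.py                                     
   [-] utils/                                      
     [x] core/                                     
       [x] handler.toml                            
       [x] logger.js                               
       [x] utils.css                               
       [x] handler.js                              
       [x] auth.yaml                               
     [ ] main.py                                   
                                                   
                                                   
                                                   
                                                   
                                                   
                                                   
                                                   
                                                   
                                                   
                                                   
                                                   


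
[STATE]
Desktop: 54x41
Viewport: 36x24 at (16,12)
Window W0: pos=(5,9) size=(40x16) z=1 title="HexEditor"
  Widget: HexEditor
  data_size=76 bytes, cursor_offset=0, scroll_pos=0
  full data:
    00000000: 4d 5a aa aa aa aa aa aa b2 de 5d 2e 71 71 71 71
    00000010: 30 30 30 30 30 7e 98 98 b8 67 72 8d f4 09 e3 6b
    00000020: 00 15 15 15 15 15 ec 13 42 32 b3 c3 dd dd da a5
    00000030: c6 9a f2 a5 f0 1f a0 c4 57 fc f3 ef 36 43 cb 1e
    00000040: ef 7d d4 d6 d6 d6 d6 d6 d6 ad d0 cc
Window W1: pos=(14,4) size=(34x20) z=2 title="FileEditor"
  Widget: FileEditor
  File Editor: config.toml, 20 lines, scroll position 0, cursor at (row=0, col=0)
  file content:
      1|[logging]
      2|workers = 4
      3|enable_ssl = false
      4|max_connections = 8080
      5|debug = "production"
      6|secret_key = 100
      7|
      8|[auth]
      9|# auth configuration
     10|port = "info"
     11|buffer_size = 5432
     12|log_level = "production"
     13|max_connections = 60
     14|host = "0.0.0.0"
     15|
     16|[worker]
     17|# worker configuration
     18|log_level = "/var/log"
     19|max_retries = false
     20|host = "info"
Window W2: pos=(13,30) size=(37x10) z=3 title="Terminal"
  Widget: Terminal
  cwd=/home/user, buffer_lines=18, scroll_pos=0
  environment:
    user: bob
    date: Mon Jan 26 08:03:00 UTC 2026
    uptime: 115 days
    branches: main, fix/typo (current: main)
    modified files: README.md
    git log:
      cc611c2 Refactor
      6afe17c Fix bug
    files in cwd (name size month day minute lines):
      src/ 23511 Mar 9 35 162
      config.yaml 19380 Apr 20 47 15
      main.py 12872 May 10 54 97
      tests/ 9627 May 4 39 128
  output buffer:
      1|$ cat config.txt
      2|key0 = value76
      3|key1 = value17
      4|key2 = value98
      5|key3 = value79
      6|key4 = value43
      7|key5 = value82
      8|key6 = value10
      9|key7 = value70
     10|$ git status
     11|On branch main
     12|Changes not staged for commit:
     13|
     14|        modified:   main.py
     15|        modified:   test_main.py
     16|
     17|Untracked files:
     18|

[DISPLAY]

ecret_key = 100               ░┃    
                              ░┃    
auth]                         ░┃    
 auth configuration           ░┃    
ort = "info"                  ░┃    
uffer_size = 5432             ░┃    
og_level = "production"       ░┃    
ax_connections = 60           ░┃    
ost = "0.0.0.0"               ░┃    
                              ░┃    
worker]                       ▼┃    
━━━━━━━━━━━━━━━━━━━━━━━━━━━━━━━┛    
━━━━━━━━━━━━━━━━━━━━━━━━━━━━┛       
                                    
                                    
                                    
                                    
                                    
━━━━━━━━━━━━━━━━━━━━━━━━━━━━━━━━━┓  
erminal                          ┃  
─────────────────────────────────┨  
cat config.txt                   ┃  
y0 = value76                     ┃  
y1 = value17                     ┃  


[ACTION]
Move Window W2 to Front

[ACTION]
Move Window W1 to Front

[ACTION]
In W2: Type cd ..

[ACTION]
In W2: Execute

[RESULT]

ecret_key = 100               ░┃    
                              ░┃    
auth]                         ░┃    
 auth configuration           ░┃    
ort = "info"                  ░┃    
uffer_size = 5432             ░┃    
og_level = "production"       ░┃    
ax_connections = 60           ░┃    
ost = "0.0.0.0"               ░┃    
                              ░┃    
worker]                       ▼┃    
━━━━━━━━━━━━━━━━━━━━━━━━━━━━━━━┛    
━━━━━━━━━━━━━━━━━━━━━━━━━━━━┛       
                                    
                                    
                                    
                                    
                                    
━━━━━━━━━━━━━━━━━━━━━━━━━━━━━━━━━┓  
erminal                          ┃  
─────────────────────────────────┨  
                                 ┃  
tracked files:                   ┃  
                                 ┃  


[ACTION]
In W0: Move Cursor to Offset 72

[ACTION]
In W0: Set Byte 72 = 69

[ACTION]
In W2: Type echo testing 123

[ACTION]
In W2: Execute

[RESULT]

ecret_key = 100               ░┃    
                              ░┃    
auth]                         ░┃    
 auth configuration           ░┃    
ort = "info"                  ░┃    
uffer_size = 5432             ░┃    
og_level = "production"       ░┃    
ax_connections = 60           ░┃    
ost = "0.0.0.0"               ░┃    
                              ░┃    
worker]                       ▼┃    
━━━━━━━━━━━━━━━━━━━━━━━━━━━━━━━┛    
━━━━━━━━━━━━━━━━━━━━━━━━━━━━┛       
                                    
                                    
                                    
                                    
                                    
━━━━━━━━━━━━━━━━━━━━━━━━━━━━━━━━━┓  
erminal                          ┃  
─────────────────────────────────┨  
                                 ┃  
cd ..                            ┃  
                                 ┃  
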